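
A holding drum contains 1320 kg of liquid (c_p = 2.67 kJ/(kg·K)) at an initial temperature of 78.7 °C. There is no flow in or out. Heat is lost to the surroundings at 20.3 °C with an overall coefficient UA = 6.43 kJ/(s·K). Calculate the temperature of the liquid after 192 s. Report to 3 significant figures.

61.4 °C

M c_p dT/dt = −UA(T − T_amb).
dT/dt = (T_ss − T)/τ with T_ss = T_amb = 20.300 °C, τ = M c_p/UA = 1320·2.67/6.43 = 548.12 s.
Solution: T(t) = T_ss + (T₀ − T_ss) e^(−t/τ).
T(192) = 20.300 + (58.400)·0.70448 = 61.442 °C.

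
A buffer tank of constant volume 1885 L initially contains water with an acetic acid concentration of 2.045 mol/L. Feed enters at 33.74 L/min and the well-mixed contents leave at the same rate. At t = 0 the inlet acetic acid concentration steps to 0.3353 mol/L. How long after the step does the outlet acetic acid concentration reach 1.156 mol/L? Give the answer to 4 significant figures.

41.00 min

Species balance: V dC/dt = Q(C_in − C) ⇒ τ = V/Q = 55.8684 min.
C(t) = C_in + (C₀ − C_in) e^(−t/τ). Set C = 1.156 and solve for t:
e^(−t/τ) = (C − C_in)/(C₀ − C_in) = (1.156 − 0.3353)/(2.045 − 0.3353) = 0.480026
t = −τ ln(…) = 55.8684 × 0.733916 = 41.0027 min.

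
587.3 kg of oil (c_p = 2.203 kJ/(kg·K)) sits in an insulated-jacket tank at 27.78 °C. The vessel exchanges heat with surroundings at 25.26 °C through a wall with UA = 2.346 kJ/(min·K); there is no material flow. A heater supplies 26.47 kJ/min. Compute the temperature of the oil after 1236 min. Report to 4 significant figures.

35.61 °C

M c_p dT/dt = −UA(T − T_amb) + Q̇.
dT/dt = (T_ss − T)/τ with T_ss = T_amb + Q̇/UA = 25.26 + 26.47/2.346 = 36.5430 °C, τ = M c_p/UA = 587.3·2.203/2.346 = 551.501 min.
Solution: T(t) = T_ss + (T₀ − T_ss) e^(−t/τ).
T(1236) = 36.5430 + (-8.76303)·0.106336 = 35.6112 °C.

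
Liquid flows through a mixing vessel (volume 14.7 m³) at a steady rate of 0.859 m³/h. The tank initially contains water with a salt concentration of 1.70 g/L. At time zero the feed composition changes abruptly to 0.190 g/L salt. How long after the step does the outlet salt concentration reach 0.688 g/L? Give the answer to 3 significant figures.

19.0 h

Species balance: V dC/dt = Q(C_in − C) ⇒ τ = V/Q = 17.113 h.
C(t) = C_in + (C₀ − C_in) e^(−t/τ). Set C = 0.688 and solve for t:
e^(−t/τ) = (C − C_in)/(C₀ − C_in) = (0.688 − 0.190)/(1.70 − 0.190) = 0.32980
t = −τ ln(…) = 17.113 × 1.1093 = 18.983 h.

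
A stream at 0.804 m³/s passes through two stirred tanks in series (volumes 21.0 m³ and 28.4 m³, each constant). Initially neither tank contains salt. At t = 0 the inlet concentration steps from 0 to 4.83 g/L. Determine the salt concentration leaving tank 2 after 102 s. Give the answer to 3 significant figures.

Species balance on tank i: dCᵢ/dt = (Cᵢ₋₁ − Cᵢ)/τᵢ with τᵢ = Vᵢ/Q.
τ₁ = 21.0/0.804 = 26.119 s; τ₂ = 28.4/0.804 = 35.323 s.
Tank 1: C₁ = C_in(1 − e^(−t/τ₁)). Tank 2 (τ₁ ≠ τ₂): C₂ = C_in[1 − (τ₁ e^(−t/τ₁) − τ₂ e^(−t/τ₂))/(τ₁ − τ₂)].
At t = 102: e^(−t/τ₁) = 0.020138, e^(−t/τ₂) = 0.055709.
C₂ = 4.83·[1 − (26.119·0.020138 − 35.323·0.055709)/(-9.2040)] = 4.83·0.84334 = 4.0734 g/L.

4.07 g/L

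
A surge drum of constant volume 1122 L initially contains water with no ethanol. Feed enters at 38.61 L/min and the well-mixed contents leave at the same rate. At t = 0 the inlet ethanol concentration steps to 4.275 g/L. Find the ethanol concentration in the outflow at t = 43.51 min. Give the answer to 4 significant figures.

3.318 g/L

Transient balance on the dissolved component: V dC/dt = Q(C_in − C).
So dC/dt = (C_in − C)/τ with τ = V/Q = 1122/38.61 = 29.0598 min.
C approaches C_in exponentially: C(t) = C_in + (C₀ − C_in) e^(−t/τ).
C(43.51) = 4.275 + (0 − 4.275)·e^(−43.51/29.0598) = 4.275 + (-4.27500)·0.223743 = 3.31850 g/L.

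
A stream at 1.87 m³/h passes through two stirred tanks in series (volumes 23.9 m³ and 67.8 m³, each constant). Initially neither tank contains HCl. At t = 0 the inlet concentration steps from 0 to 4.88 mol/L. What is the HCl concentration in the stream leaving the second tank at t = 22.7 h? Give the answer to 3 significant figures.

Each tank obeys Vᵢ dCᵢ/dt = Q(Cᵢ₋₁ − Cᵢ), so τᵢ = Vᵢ/Q.
τ₁ = 23.9/1.87 = 12.781 h; τ₂ = 67.8/1.87 = 36.257 h.
Tank 1: C₁ = C_in(1 − e^(−t/τ₁)). Tank 2 (τ₁ ≠ τ₂): C₂ = C_in[1 − (τ₁ e^(−t/τ₁) − τ₂ e^(−t/τ₂))/(τ₁ − τ₂)].
At t = 22.7: e^(−t/τ₁) = 0.16930, e^(−t/τ₂) = 0.53468.
C₂ = 4.88·[1 − (12.781·0.16930 − 36.257·0.53468)/(-23.476)] = 4.88·0.26640 = 1.3000 mol/L.

1.30 mol/L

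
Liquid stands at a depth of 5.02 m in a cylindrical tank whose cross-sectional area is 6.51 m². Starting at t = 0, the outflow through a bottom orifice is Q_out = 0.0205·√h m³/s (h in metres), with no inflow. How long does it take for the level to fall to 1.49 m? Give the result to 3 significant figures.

With no inflow, A dh/dt = −0.0205 √h.
∫ h^(−1/2) dh = −(0.0205/A) ∫ dt, giving 2√h = 2√h₀ − (0.0205/A) t.
t = 2A(√h₀ − √h)/0.0205 = 2·6.51·(√5.02 − √1.49)/0.0205
  = 13.020 × (2.2405 − 1.2207) / 0.0205 = 647.75 s.

648 s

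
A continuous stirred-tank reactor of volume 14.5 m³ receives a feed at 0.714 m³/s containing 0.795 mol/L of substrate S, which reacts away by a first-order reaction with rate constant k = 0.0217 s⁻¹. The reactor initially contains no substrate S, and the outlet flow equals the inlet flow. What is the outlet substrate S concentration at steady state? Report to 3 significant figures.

0.552 mol/L

Species balance: V dC/dt = Q C_in − Q C − k V C.
At steady state: 0 = Q C_in − (Q + kV) C_ss, so C_ss = Q C_in/(Q + kV).
C_ss = 0.714·0.795/(0.714 + 0.0217·14.5) = 0.56763/1.0286 = 0.55182 mol/L.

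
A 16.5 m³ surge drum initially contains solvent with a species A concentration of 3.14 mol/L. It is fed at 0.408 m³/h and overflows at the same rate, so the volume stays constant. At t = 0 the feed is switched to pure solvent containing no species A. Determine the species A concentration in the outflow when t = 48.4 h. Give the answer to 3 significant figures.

0.949 mol/L

Accumulation = in − out for the solute gives V dC/dt = Q(C_in − C).
Time constant τ = V/Q = 16.5/0.408 = 40.441 h.
This is linear first-order; C(t) = C_in + (C₀ − C_in) e^(−t/τ).
C(48.4) = 0 + (3.14 − 0)·e^(−48.4/40.441) = 0 + (3.1400)·0.30216 = 0.94878 mol/L.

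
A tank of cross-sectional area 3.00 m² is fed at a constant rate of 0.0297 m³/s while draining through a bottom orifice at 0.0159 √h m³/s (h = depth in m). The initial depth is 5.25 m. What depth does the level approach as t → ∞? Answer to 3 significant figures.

3.49 m

A dh/dt = Q_in − 0.0159 √h. Steady state requires inflow = outflow:
Q_in = 0.0159 √h_ss ⇒ √h_ss = 0.0297/0.0159 = 1.8679.
h_ss = 1.8679² = 3.4891 m. (Since h₀ = 5.25 m > h_ss, the level will fall toward this value.)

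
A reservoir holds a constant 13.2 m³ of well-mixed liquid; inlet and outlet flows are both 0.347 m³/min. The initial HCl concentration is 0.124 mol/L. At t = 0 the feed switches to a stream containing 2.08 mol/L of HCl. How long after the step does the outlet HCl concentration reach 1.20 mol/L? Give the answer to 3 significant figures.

30.4 min

Species balance: V dC/dt = Q(C_in − C) ⇒ τ = V/Q = 38.040 min.
C(t) = C_in + (C₀ − C_in) e^(−t/τ). Set C = 1.20 and solve for t:
e^(−t/τ) = (C − C_in)/(C₀ − C_in) = (1.20 − 2.08)/(0.124 − 2.08) = 0.44990
t = −τ ln(…) = 38.040 × 0.79873 = 30.384 min.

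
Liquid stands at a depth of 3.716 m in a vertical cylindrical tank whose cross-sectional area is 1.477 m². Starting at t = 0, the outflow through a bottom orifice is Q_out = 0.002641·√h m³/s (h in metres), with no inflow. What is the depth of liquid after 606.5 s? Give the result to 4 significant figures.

1.919 m

A dh/dt = −Q_out = −0.002641 √h.
Separate and integrate: 2(√h − √h₀) = −(0.002641/A) t.
√h = √3.716 − 0.002641·606.5/(2·1.477) = 1.92769 − 0.542236 = 1.38546.
h = 1.38546² = 1.91949 m.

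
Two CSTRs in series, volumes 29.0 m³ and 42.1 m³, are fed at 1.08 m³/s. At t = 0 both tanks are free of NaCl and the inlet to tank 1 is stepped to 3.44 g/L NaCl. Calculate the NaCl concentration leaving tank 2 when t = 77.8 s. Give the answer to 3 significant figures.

Each tank obeys Vᵢ dCᵢ/dt = Q(Cᵢ₋₁ − Cᵢ), so τᵢ = Vᵢ/Q.
τ₁ = 29.0/1.08 = 26.852 s; τ₂ = 42.1/1.08 = 38.981 s.
Tank 1: C₁ = C_in(1 − e^(−t/τ₁)). Tank 2 (τ₁ ≠ τ₂): C₂ = C_in[1 − (τ₁ e^(−t/τ₁) − τ₂ e^(−t/τ₂))/(τ₁ − τ₂)].
At t = 77.8: e^(−t/τ₁) = 0.055168, e^(−t/τ₂) = 0.13590.
C₂ = 3.44·[1 − (26.852·0.055168 − 38.981·0.13590)/(-12.130)] = 3.44·0.68537 = 2.3577 g/L.

2.36 g/L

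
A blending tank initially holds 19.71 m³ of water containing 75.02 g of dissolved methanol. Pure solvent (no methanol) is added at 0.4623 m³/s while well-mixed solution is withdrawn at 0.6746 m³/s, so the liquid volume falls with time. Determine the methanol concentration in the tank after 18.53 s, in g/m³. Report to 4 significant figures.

2.344 g/m³

Total volume: dV/dt = Q_in − Q_out = -0.212300 m³/s, so V(t) = 19.71 − 0.212300 t and V(18.53) = 15.7761 m³.
Species balance (pure solvent in): dm/dt = −Q_out · m/V(t).
dm/m = −Q_out dt/(V₀ − 0.212300 t); integrating gives ln(m/m₀) = −(Q_out/(Q_in−Q_out)) ln(V/V₀).
m = m₀ (V₀/V)^(Q_out/(Q_in−Q_out)) = 75.02 × (19.71/15.7761)^(-3.17758) = 36.9781 g.
C = m/V = 36.9781/15.7761 = 2.34394 g/m³.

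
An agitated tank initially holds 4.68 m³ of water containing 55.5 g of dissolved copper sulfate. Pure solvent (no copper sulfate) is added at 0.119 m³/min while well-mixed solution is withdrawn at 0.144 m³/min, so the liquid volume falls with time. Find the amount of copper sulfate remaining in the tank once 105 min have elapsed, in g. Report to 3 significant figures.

0.485 g

Total volume: dV/dt = Q_in − Q_out = -0.025000 m³/min, so V(t) = 4.68 − 0.025000 t and V(105) = 2.0550 m³.
No copper sulfate enters, so dm/dt = −Q_out · (m/V).
Separate: dm/m = −Q_out dt/V(t) ⇒ ln(m/m₀) = −(Q_out/(Q_in−Q_out)) ln(V/V₀).
m = m₀ (V₀/V)^(Q_out/(Q_in−Q_out)) = 55.5 × (4.68/2.0550)^(-5.7600) = 0.48470 g.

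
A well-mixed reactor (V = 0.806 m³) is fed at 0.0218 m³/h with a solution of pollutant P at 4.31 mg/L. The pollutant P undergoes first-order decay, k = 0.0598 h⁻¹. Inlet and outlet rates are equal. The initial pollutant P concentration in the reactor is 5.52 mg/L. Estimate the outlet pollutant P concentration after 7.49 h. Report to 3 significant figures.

Accumulation = in − out − consumed: V dC/dt = Q C_in − Q C − k V C.
dC/dt = (Q/V) C_in − (Q/V + k) C; effective rate a = Q/V + k = 0.027047 + 0.0598 = 0.086847 h⁻¹.
C_ss = Q C_in/(Q + kV) = 1.3423 mg/L; C(t) = C_ss + (C₀ − C_ss) e^(−a t).
C(7.49) = 1.3423 + (4.1777)·e^(−0.086847·7.49) = 1.3423 + (4.1777)·0.52179 = 3.5222 mg/L.

3.52 mg/L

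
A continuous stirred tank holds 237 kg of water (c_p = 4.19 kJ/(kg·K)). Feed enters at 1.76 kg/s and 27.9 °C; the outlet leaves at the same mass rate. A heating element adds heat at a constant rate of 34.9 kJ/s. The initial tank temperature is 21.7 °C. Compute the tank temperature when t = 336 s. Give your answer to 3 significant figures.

31.7 °C

Heat balance on the well-mixed liquid: M c_p dT/dt = ṁ c_p (T_in − T) + 34.9.
τ = M/ṁ = 134.66 s; T_ss = T_in + Q̇/(ṁ c_p) = 27.9 + 34.9/(1.76·4.19) = 32.633 °C.
Solution: T(t) = T_ss + (T₀ − T_ss) e^(−t/τ).
T(336) = 32.633 + (-10.933)·e^(−336/134.66) = 32.633 + (-10.933)·0.082481 = 31.731 °C.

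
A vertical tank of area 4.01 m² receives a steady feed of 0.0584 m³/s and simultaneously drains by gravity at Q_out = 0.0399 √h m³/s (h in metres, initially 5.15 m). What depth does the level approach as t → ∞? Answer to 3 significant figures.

Level balance: A dh/dt = 0.0584 − 0.0399 √h. Setting dh/dt = 0:
Q_in = 0.0399 √h_ss ⇒ √h_ss = 0.0584/0.0399 = 1.4637.
h_ss = 1.4637² = 2.1423 m. (Since h₀ = 5.15 m > h_ss, the level will fall toward this value.)

2.14 m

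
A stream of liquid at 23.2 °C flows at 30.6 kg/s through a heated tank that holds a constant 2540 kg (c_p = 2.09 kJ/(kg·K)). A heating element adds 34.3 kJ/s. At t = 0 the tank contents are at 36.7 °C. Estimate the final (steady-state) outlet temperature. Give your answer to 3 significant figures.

23.7 °C

M c_p dT/dt = ṁ c_p (T_in − T) + Q̇.
At steady state dT/dt = 0 ⇒ T_ss = T_in + Q̇/(ṁ c_p) = 23.2 + 34.3/(30.6·2.09) = 23.736 °C.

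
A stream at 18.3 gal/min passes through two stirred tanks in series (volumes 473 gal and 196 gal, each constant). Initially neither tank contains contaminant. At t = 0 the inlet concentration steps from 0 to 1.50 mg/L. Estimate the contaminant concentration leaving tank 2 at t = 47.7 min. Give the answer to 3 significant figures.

Each tank obeys Vᵢ dCᵢ/dt = Q(Cᵢ₋₁ − Cᵢ), so τᵢ = Vᵢ/Q.
τ₁ = 473/18.3 = 25.847 min; τ₂ = 196/18.3 = 10.710 min.
Tank 1: C₁ = C_in(1 − e^(−t/τ₁)). Tank 2 (τ₁ ≠ τ₂): C₂ = C_in[1 − (τ₁ e^(−t/τ₁) − τ₂ e^(−t/τ₂))/(τ₁ − τ₂)].
At t = 47.7: e^(−t/τ₁) = 0.15795, e^(−t/τ₂) = 0.011636.
C₂ = 1.50·[1 − (25.847·0.15795 − 10.710·0.011636)/(15.137)] = 1.50·0.73852 = 1.1078 mg/L.

1.11 mg/L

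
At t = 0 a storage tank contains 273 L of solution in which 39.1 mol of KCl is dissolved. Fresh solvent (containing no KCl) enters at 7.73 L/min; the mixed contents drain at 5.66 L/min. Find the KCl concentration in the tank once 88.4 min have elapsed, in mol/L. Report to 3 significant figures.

0.0211 mol/L

Let m(t) be the amount of KCl. Volume: V(t) = V₀ + (Q_in − Q_out) t = 273 + 2.0700 t; V(88.4) = 455.99 L.
Species balance (pure solvent in): dm/dt = −Q_out · m/V(t).
Separate: dm/m = −Q_out dt/V(t) ⇒ ln(m/m₀) = −(Q_out/(Q_in−Q_out)) ln(V/V₀).
m = m₀ (V₀/V)^(Q_out/(Q_in−Q_out)) = 39.1 × (273/455.99)^(2.7343) = 9.6161 mol.
C = m/V = 9.6161/455.99 = 0.021089 mol/L.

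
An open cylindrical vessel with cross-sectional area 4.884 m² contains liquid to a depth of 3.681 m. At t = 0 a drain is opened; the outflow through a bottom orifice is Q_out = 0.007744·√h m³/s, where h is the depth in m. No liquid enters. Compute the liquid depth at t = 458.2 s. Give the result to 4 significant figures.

2.419 m

A dh/dt = −Q_out = −0.007744 √h.
Separate and integrate: 2(√h − √h₀) = −(0.007744/A) t.
√h = √3.681 − 0.007744·458.2/(2·4.884) = 1.91859 − 0.363258 = 1.55534.
h = 1.55534² = 2.41907 m.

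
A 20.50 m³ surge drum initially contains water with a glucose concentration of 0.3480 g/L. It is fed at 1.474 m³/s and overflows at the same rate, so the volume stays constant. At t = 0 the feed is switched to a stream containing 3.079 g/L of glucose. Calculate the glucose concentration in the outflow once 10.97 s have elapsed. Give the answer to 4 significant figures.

Unsteady species balance (constant V, well mixed): V dC/dt = Q(C_in − C).
So dC/dt = (C_in − C)/τ with τ = V/Q = 20.50/1.474 = 13.9077 s.
This is linear first-order; C(t) = C_in + (C₀ − C_in) e^(−t/τ).
C(10.97) = 3.079 + (0.3480 − 3.079)·e^(−10.97/13.9077) = 3.079 + (-2.73100)·0.454403 = 1.83802 g/L.

1.838 g/L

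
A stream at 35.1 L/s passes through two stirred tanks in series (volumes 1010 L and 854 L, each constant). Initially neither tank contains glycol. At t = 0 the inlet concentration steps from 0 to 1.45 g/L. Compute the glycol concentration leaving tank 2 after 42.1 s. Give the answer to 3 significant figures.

0.683 g/L

Each tank obeys Vᵢ dCᵢ/dt = Q(Cᵢ₋₁ − Cᵢ), so τᵢ = Vᵢ/Q.
τ₁ = 1010/35.1 = 28.775 s; τ₂ = 854/35.1 = 24.330 s.
Tank 1: C₁ = C_in(1 − e^(−t/τ₁)). Tank 2 (τ₁ ≠ τ₂): C₂ = C_in[1 − (τ₁ e^(−t/τ₁) − τ₂ e^(−t/τ₂))/(τ₁ − τ₂)].
At t = 42.1: e^(−t/τ₁) = 0.23152, e^(−t/τ₂) = 0.17722.
C₂ = 1.45·[1 − (28.775·0.23152 − 24.330·0.17722)/(4.4444)] = 1.45·0.47123 = 0.68328 g/L.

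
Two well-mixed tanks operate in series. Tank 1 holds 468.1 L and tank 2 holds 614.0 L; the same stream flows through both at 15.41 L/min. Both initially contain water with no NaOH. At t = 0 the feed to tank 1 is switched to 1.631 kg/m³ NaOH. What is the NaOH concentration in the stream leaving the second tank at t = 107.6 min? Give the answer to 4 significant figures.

1.321 kg/m³

Time constants: τᵢ = Vᵢ/Q for each well-mixed tank.
τ₁ = 468.1/15.41 = 30.3764 min; τ₂ = 614.0/15.41 = 39.8443 min.
Tank 1: C₁ = C_in(1 − e^(−t/τ₁)). Tank 2 (τ₁ ≠ τ₂): C₂ = C_in[1 − (τ₁ e^(−t/τ₁) − τ₂ e^(−t/τ₂))/(τ₁ − τ₂)].
At t = 107.6: e^(−t/τ₁) = 0.0289488, e^(−t/τ₂) = 0.0671709.
C₂ = 1.631·[1 − (30.3764·0.0289488 − 39.8443·0.0671709)/(-9.46788)] = 1.631·0.810199 = 1.32143 kg/m³.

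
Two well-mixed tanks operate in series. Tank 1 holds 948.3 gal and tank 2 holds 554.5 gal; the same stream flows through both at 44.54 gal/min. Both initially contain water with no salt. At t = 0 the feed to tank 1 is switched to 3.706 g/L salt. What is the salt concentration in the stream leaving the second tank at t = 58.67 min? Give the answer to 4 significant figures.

3.186 g/L

Species balance on tank i: dCᵢ/dt = (Cᵢ₋₁ − Cᵢ)/τᵢ with τᵢ = Vᵢ/Q.
τ₁ = 948.3/44.54 = 21.2910 min; τ₂ = 554.5/44.54 = 12.4495 min.
Tank 1: C₁ = C_in(1 − e^(−t/τ₁)). Tank 2 (τ₁ ≠ τ₂): C₂ = C_in[1 − (τ₁ e^(−t/τ₁) − τ₂ e^(−t/τ₂))/(τ₁ − τ₂)].
At t = 58.67: e^(−t/τ₁) = 0.0635691, e^(−t/τ₂) = 0.00898099.
C₂ = 3.706·[1 − (21.2910·0.0635691 − 12.4495·0.00898099)/(8.84149)] = 3.706·0.859567 = 3.18555 g/L.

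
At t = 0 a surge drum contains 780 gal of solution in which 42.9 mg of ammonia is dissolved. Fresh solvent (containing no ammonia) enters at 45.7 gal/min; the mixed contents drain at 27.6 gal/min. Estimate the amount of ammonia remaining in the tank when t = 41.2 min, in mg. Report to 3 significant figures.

Let m(t) be the amount of ammonia. Volume: V(t) = V₀ + (Q_in − Q_out) t = 780 + 18.100 t; V(41.2) = 1525.7 gal.
No ammonia enters, so dm/dt = −Q_out · (m/V).
dm/m = −Q_out dt/(V₀ + 18.100 t); integrating gives ln(m/m₀) = −(Q_out/(Q_in−Q_out)) ln(V/V₀).
m = m₀ (V₀/V)^(Q_out/(Q_in−Q_out)) = 42.9 × (780/1525.7)^(1.5249) = 15.422 mg.

15.4 mg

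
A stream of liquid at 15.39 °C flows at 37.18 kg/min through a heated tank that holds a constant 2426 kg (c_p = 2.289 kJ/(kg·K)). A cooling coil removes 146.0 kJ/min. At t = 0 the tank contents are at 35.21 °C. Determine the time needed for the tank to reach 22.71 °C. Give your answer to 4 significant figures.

M c_p dT/dt = ṁ c_p (T_in − T) − Q̇.
τ = M/ṁ = 65.2501 min; T_ss = T_in − Q̇/(ṁ c_p) = 13.6745 °C.
T(t) = T_ss + (T₀ − T_ss) e^(−t/τ). Set T = 22.71:
e^(−t/τ) = (22.71 − 13.6745)/(35.21 − 13.6745) = 0.419564
t = −65.2501 · ln(0.419564) = 56.6723 min.

56.67 min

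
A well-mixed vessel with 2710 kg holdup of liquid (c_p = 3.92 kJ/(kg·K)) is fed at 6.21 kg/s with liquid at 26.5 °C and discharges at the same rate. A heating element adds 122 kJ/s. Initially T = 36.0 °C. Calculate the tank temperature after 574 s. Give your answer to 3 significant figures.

32.7 °C

Energy balance: M c_p dT/dt = ṁ c_p (T_in − T) + 122.
τ = M/ṁ = 436.39 s; T_ss = T_in + Q̇/(ṁ c_p) = 26.5 + 122/(6.21·3.92) = 31.512 °C.
T approaches T_ss exponentially: T(t) = T_ss + (T₀ − T_ss) e^(−t/τ).
T(574) = 31.512 + (4.4883)·e^(−574/436.39) = 31.512 + (4.4883)·0.26839 = 32.716 °C.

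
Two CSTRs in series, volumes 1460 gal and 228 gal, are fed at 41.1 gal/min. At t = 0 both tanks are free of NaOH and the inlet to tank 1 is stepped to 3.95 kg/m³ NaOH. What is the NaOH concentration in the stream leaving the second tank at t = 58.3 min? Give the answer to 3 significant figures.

3.04 kg/m³

Species balance on tank i: dCᵢ/dt = (Cᵢ₋₁ − Cᵢ)/τᵢ with τᵢ = Vᵢ/Q.
τ₁ = 1460/41.1 = 35.523 min; τ₂ = 228/41.1 = 5.5474 min.
Tank 1: C₁ = C_in(1 − e^(−t/τ₁)). Tank 2 (τ₁ ≠ τ₂): C₂ = C_in[1 − (τ₁ e^(−t/τ₁) − τ₂ e^(−t/τ₂))/(τ₁ − τ₂)].
At t = 58.3: e^(−t/τ₁) = 0.19375, e^(−t/τ₂) = 2.7280e-05.
C₂ = 3.95·[1 − (35.523·0.19375 − 5.5474·2.7280e-05)/(29.976)] = 3.95·0.77040 = 3.0431 kg/m³.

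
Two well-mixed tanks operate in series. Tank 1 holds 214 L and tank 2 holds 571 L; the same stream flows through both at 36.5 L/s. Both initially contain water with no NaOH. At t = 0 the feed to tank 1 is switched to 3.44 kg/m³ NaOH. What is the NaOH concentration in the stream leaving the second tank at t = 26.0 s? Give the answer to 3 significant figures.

2.42 kg/m³

Species balance on tank i: dCᵢ/dt = (Cᵢ₋₁ − Cᵢ)/τᵢ with τᵢ = Vᵢ/Q.
τ₁ = 214/36.5 = 5.8630 s; τ₂ = 571/36.5 = 15.644 s.
Tank 1: C₁ = C_in(1 − e^(−t/τ₁)). Tank 2 (τ₁ ≠ τ₂): C₂ = C_in[1 − (τ₁ e^(−t/τ₁) − τ₂ e^(−t/τ₂))/(τ₁ − τ₂)].
At t = 26.0: e^(−t/τ₁) = 0.011860, e^(−t/τ₂) = 0.18976.
C₂ = 3.44·[1 − (5.8630·0.011860 − 15.644·0.18976)/(-9.7808)] = 3.44·0.70360 = 2.4204 kg/m³.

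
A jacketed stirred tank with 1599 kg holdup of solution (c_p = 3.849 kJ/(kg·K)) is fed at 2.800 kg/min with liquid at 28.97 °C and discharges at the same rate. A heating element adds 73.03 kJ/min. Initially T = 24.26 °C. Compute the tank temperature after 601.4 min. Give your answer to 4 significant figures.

31.74 °C

Energy balance: M c_p dT/dt = ṁ c_p (T_in − T) + 73.03.
Rearrange: dT/dt = (T_ss − T)/τ with τ = M/ṁ = 571.071 min and T_ss = T_in + Q̇/(ṁ c_p) = 35.7463 °C.
This is linear first-order; T(t) = T_ss + (T₀ − T_ss) e^(−t/τ).
T(601.4) = 35.7463 + (-11.4863)·e^(−601.4/571.071) = 35.7463 + (-11.4863)·0.348852 = 31.7393 °C.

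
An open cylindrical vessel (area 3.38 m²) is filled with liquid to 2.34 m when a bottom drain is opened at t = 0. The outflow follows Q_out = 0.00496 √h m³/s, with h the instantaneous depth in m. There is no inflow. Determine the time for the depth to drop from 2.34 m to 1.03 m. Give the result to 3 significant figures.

702 s

A dh/dt = −Q_out = −0.00496 √h.
This is separable: 2 d(√h)/dt = −0.00496/A, so √h = √h₀ − (0.00496/(2A)) t.
t = 2A(√h₀ − √h)/0.00496 = 2·3.38·(√2.34 − √1.03)/0.00496
  = 6.7600 × (1.5297 − 1.0149) / 0.00496 = 701.65 s.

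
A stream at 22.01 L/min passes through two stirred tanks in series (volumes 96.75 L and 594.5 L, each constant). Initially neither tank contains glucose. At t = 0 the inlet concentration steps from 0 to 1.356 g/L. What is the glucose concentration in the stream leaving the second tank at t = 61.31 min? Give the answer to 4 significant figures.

Time constants: τᵢ = Vᵢ/Q for each well-mixed tank.
τ₁ = 96.75/22.01 = 4.39573 min; τ₂ = 594.5/22.01 = 27.0104 min.
Solving the cascade with C₁(0)=C₂(0)=0 gives C₂(t) = C_in[1 − (τ₁ e^(−t/τ₁) − τ₂ e^(−t/τ₂))/(τ₁ − τ₂)].
At t = 61.31: e^(−t/τ₁) = 8.76237e-07, e^(−t/τ₂) = 0.103326.
C₂ = 1.356·[1 − (4.39573·8.76237e-07 − 27.0104·0.103326)/(-22.6147)] = 1.356·0.876590 = 1.18866 g/L.

1.189 g/L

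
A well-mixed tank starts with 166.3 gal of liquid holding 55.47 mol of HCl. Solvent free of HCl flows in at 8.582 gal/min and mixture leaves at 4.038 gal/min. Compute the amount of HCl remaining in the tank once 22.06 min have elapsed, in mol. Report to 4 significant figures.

Let m(t) be the amount of HCl. Volume: V(t) = V₀ + (Q_in − Q_out) t = 166.3 + 4.54400 t; V(22.06) = 266.541 gal.
Solute balance: dm/dt = 0 − Q_out C = −Q_out m/V(t).
Separate: dm/m = −Q_out dt/V(t) ⇒ ln(m/m₀) = −(Q_out/(Q_in−Q_out)) ln(V/V₀).
m = m₀ (V₀/V)^(Q_out/(Q_in−Q_out)) = 55.47 × (166.3/266.541)^(0.888644) = 36.4754 mol.

36.48 mol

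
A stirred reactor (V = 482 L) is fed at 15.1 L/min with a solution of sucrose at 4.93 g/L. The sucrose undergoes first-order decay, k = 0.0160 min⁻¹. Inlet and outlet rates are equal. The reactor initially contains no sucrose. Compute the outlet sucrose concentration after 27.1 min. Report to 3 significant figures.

V dC/dt = Q(C_in − C) − k V C.
This is linear with rate a = Q/V + k = 0.047328 min⁻¹.
C_ss = Q C_in/(Q + kV) = 3.2633 g/L; C(t) = C_ss + (C₀ − C_ss) e^(−a t).
C(27.1) = 3.2633 + (-3.2633)·e^(−0.047328·27.1) = 3.2633 + (-3.2633)·0.27732 = 2.3583 g/L.

2.36 g/L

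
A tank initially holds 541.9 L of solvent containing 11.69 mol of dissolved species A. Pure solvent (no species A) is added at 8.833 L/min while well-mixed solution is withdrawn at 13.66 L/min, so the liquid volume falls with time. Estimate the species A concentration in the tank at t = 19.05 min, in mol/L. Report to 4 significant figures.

0.01535 mol/L

Total volume: dV/dt = Q_in − Q_out = -4.82700 L/min, so V(t) = 541.9 − 4.82700 t and V(19.05) = 449.946 L.
Solute balance: dm/dt = 0 − Q_out C = −Q_out m/V(t).
dm/m = −Q_out dt/(V₀ − 4.82700 t); integrating gives ln(m/m₀) = −(Q_out/(Q_in−Q_out)) ln(V/V₀).
m = m₀ (V₀/V)^(Q_out/(Q_in−Q_out)) = 11.69 × (541.9/449.946)^(-2.82992) = 6.90674 mol.
C = m/V = 6.90674/449.946 = 0.0153502 mol/L.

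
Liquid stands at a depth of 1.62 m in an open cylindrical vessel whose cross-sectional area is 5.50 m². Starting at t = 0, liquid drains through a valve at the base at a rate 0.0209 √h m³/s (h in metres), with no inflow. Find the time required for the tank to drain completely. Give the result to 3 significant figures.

670 s

A dh/dt = −Q_out = −0.0209 √h.
Separate and integrate: 2(√h − √h₀) = −(0.0209/A) t.
Tank is empty when √h = 0: t_empty = 2A√h₀/0.0209.
t_empty = 2·5.50·√1.62/0.0209 = 11.000·1.2728/0.0209 = 669.89 s.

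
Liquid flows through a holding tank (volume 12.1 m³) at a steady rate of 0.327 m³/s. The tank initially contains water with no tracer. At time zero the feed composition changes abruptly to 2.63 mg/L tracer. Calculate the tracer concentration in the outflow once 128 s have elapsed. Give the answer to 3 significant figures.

2.55 mg/L

Transient balance on the dissolved component: V dC/dt = Q(C_in − C).
So dC/dt = (C_in − C)/τ with τ = V/Q = 12.1/0.327 = 37.003 s.
C approaches C_in exponentially: C(t) = C_in + (C₀ − C_in) e^(−t/τ).
C(128) = 2.63 + (0 − 2.63)·e^(−128/37.003) = 2.63 + (-2.6300)·0.031456 = 2.5473 mg/L.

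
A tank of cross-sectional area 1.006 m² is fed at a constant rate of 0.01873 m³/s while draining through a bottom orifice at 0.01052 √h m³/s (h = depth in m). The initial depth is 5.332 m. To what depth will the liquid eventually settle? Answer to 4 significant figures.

Mass balance (ρ constant): A dh/dt = Q_in − 0.01052 √h. At steady state dh/dt = 0:
Q_in = 0.01052 √h_ss ⇒ √h_ss = 0.01873/0.01052 = 1.78042.
h_ss = 1.78042² = 3.16989 m. (Since h₀ = 5.332 m > h_ss, the level will fall toward this value.)

3.170 m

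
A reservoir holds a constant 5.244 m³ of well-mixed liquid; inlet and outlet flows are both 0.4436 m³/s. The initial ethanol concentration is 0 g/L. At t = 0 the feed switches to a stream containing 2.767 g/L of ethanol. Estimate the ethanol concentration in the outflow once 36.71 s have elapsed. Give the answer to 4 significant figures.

Species balance on the tank: V dC/dt = Q(C_in − C).
Rewrite as dC/dt + C/τ = C_in/τ, τ = V/Q = 11.8215 s.
C approaches C_in exponentially: C(t) = C_in + (C₀ − C_in) e^(−t/τ).
C(36.71) = 2.767 + (0 − 2.767)·e^(−36.71/11.8215) = 2.767 + (-2.76700)·0.0448080 = 2.64302 g/L.

2.643 g/L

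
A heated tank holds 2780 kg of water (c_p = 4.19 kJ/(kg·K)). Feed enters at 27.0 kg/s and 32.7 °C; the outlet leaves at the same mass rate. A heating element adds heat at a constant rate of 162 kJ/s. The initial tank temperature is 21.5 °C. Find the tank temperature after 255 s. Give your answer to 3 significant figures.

33.1 °C

M c_p dT/dt = ṁ c_p (T_in − T) + Q̇.
Rearrange: dT/dt = (T_ss − T)/τ with τ = M/ṁ = 102.96 s and T_ss = T_in + Q̇/(ṁ c_p) = 34.132 °C.
Solution: T(t) = T_ss + (T₀ − T_ss) e^(−t/τ).
T(255) = 34.132 + (-12.632)·e^(−255/102.96) = 34.132 + (-12.632)·0.084027 = 33.071 °C.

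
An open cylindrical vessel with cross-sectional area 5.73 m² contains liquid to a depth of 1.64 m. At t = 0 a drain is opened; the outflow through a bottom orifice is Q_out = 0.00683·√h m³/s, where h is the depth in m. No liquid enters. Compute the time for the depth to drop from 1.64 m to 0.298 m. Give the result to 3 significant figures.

Volume balance on the tank: A dh/dt = −0.00683 √h.
Separate and integrate: 2(√h − √h₀) = −(0.00683/A) t.
t = 2A(√h₀ − √h)/0.00683 = 2·5.73·(√1.64 − √0.298)/0.00683
  = 11.460 × (1.2806 − 0.54589) / 0.00683 = 1232.8 s.

1230 s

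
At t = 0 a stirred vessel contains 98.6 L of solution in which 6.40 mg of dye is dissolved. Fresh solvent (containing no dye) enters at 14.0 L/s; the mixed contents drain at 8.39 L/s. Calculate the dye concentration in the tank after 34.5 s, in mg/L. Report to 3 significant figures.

Let m(t) be the amount of dye. Volume: V(t) = V₀ + (Q_in − Q_out) t = 98.6 + 5.6100 t; V(34.5) = 292.14 L.
Solute balance: dm/dt = 0 − Q_out C = −Q_out m/V(t).
dm/m = −Q_out dt/(V₀ + 5.6100 t); integrating gives ln(m/m₀) = −(Q_out/(Q_in−Q_out)) ln(V/V₀).
m = m₀ (V₀/V)^(Q_out/(Q_in−Q_out)) = 6.40 × (98.6/292.14)^(1.4955) = 1.2610 mg.
C = m/V = 1.2610/292.14 = 0.0043162 mg/L.

0.00432 mg/L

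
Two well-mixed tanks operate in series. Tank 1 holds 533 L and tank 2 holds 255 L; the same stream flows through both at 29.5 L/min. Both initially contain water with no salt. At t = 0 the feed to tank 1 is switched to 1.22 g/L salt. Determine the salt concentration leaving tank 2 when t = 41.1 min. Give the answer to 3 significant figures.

0.989 g/L

Each tank obeys Vᵢ dCᵢ/dt = Q(Cᵢ₋₁ − Cᵢ), so τᵢ = Vᵢ/Q.
τ₁ = 533/29.5 = 18.068 min; τ₂ = 255/29.5 = 8.6441 min.
Solving the cascade with C₁(0)=C₂(0)=0 gives C₂(t) = C_in[1 − (τ₁ e^(−t/τ₁) − τ₂ e^(−t/τ₂))/(τ₁ − τ₂)].
At t = 41.1: e^(−t/τ₁) = 0.10282, e^(−t/τ₂) = 0.0086111.
C₂ = 1.22·[1 − (18.068·0.10282 − 8.6441·0.0086111)/(9.4237)] = 1.22·0.81076 = 0.98913 g/L.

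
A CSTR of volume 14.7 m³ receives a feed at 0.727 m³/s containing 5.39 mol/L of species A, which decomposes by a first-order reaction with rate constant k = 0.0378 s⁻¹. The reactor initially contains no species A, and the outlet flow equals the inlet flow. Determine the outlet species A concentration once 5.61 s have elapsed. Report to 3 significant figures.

1.18 mol/L

V dC/dt = Q(C_in − C) − k V C.
dC/dt = (Q/V) C_in − (Q/V + k) C; effective rate a = Q/V + k = 0.049456 + 0.0378 = 0.087256 s⁻¹.
C_ss = Q C_in/(Q + kV) = 3.0550 mol/L; C(t) = C_ss + (C₀ − C_ss) e^(−a t).
C(5.61) = 3.0550 + (-3.0550)·e^(−0.087256·5.61) = 3.0550 + (-3.0550)·0.61293 = 1.1825 mol/L.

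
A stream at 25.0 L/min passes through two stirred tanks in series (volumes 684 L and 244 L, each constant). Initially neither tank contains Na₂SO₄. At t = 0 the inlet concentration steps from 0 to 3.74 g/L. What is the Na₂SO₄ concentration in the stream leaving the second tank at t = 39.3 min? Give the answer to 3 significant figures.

Each tank obeys Vᵢ dCᵢ/dt = Q(Cᵢ₋₁ − Cᵢ), so τᵢ = Vᵢ/Q.
τ₁ = 684/25.0 = 27.360 min; τ₂ = 244/25.0 = 9.7600 min.
Tank 1: C₁ = C_in(1 − e^(−t/τ₁)). Tank 2 (τ₁ ≠ τ₂): C₂ = C_in[1 − (τ₁ e^(−t/τ₁) − τ₂ e^(−t/τ₂))/(τ₁ − τ₂)].
At t = 39.3: e^(−t/τ₁) = 0.23778, e^(−t/τ₂) = 0.017834.
C₂ = 3.74·[1 − (27.360·0.23778 − 9.7600·0.017834)/(17.600)] = 3.74·0.64025 = 2.3945 g/L.

2.39 g/L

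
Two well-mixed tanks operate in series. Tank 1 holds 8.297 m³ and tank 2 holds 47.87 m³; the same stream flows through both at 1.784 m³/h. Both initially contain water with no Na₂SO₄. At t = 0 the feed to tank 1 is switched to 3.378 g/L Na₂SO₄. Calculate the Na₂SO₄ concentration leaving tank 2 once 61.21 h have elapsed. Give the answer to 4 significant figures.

2.961 g/L

Each tank obeys Vᵢ dCᵢ/dt = Q(Cᵢ₋₁ − Cᵢ), so τᵢ = Vᵢ/Q.
τ₁ = 8.297/1.784 = 4.65078 h; τ₂ = 47.87/1.784 = 26.8330 h.
Solving the cascade with C₁(0)=C₂(0)=0 gives C₂(t) = C_in[1 − (τ₁ e^(−t/τ₁) − τ₂ e^(−t/τ₂))/(τ₁ − τ₂)].
At t = 61.21: e^(−t/τ₁) = 1.92378e-06, e^(−t/τ₂) = 0.102167.
C₂ = 3.378·[1 − (4.65078·1.92378e-06 − 26.8330·0.102167)/(-22.1822)] = 3.378·0.876413 = 2.96052 g/L.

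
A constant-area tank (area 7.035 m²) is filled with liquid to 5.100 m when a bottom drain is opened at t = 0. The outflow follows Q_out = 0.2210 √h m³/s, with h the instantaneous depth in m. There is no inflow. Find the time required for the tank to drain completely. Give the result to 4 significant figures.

With no inflow, A dh/dt = −0.2210 √h.
∫ h^(−1/2) dh = −(0.2210/A) ∫ dt, giving 2√h = 2√h₀ − (0.2210/A) t.
Tank is empty when √h = 0: t_empty = 2A√h₀/0.2210.
t_empty = 2·7.035·√5.100/0.2210 = 14.0700·2.25832/0.2210 = 143.776 s.

143.8 s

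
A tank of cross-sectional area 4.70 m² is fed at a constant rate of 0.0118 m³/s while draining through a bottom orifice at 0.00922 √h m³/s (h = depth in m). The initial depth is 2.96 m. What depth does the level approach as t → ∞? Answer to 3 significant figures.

Level balance: A dh/dt = 0.0118 − 0.00922 √h. Setting dh/dt = 0:
Q_in = 0.00922 √h_ss ⇒ √h_ss = 0.0118/0.00922 = 1.2798.
h_ss = 1.2798² = 1.6380 m. (Since h₀ = 2.96 m > h_ss, the level will fall toward this value.)

1.64 m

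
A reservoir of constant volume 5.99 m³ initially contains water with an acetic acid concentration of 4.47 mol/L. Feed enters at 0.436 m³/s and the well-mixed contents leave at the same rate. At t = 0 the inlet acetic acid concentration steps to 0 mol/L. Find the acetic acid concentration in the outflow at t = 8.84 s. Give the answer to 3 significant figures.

2.35 mol/L

Mass balance on the solute (V constant): V dC/dt = Q(C_in − C).
Time constant τ = V/Q = 5.99/0.436 = 13.739 s.
C approaches C_in exponentially: C(t) = C_in + (C₀ − C_in) e^(−t/τ).
C(8.84) = 0 + (4.47 − 0)·e^(−8.84/13.739) = 0 + (4.4700)·0.52548 = 2.3489 mol/L.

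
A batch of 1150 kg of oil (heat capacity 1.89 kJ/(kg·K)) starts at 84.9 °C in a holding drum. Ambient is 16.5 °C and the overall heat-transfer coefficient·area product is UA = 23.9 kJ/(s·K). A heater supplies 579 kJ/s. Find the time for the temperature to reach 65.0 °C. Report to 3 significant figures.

M c_p dT/dt = −UA(T − T_amb) + Q̇.
τ = M c_p/UA = 90.941 s; T_ss = T_amb + Q̇/UA = 16.5 + 579/23.9 = 40.726 °C.
T(t) = T_ss + (T₀ − T_ss)e^(−t/τ); set T = 65.0:
t = −τ ln[(T − T_ss)/(T₀ − T_ss)] = −90.941 · ln(0.54951) = 54.449 s.

54.4 s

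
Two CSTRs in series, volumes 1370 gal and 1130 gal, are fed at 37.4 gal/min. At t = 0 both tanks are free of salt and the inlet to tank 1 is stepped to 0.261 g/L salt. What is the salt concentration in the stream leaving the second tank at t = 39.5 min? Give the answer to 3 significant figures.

Time constants: τᵢ = Vᵢ/Q for each well-mixed tank.
τ₁ = 1370/37.4 = 36.631 min; τ₂ = 1130/37.4 = 30.214 min.
Tank 1: C₁ = C_in(1 − e^(−t/τ₁)). Tank 2 (τ₁ ≠ τ₂): C₂ = C_in[1 − (τ₁ e^(−t/τ₁) − τ₂ e^(−t/τ₂))/(τ₁ − τ₂)].
At t = 39.5: e^(−t/τ₁) = 0.34017, e^(−t/τ₂) = 0.27054.
C₂ = 0.261·[1 − (36.631·0.34017 − 30.214·0.27054)/(6.4171)] = 0.261·0.33200 = 0.086652 g/L.

0.0867 g/L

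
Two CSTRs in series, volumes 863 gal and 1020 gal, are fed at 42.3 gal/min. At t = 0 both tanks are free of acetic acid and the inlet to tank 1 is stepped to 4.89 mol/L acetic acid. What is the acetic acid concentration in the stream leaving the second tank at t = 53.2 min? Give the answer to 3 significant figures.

3.37 mol/L

Time constants: τᵢ = Vᵢ/Q for each well-mixed tank.
τ₁ = 863/42.3 = 20.402 min; τ₂ = 1020/42.3 = 24.113 min.
Tank 1: C₁ = C_in(1 − e^(−t/τ₁)). Tank 2 (τ₁ ≠ τ₂): C₂ = C_in[1 − (τ₁ e^(−t/τ₁) − τ₂ e^(−t/τ₂))/(τ₁ − τ₂)].
At t = 53.2: e^(−t/τ₁) = 0.073711, e^(−t/τ₂) = 0.11011.
C₂ = 4.89·[1 − (20.402·0.073711 − 24.113·0.11011)/(-3.7116)] = 4.89·0.68978 = 3.3730 mol/L.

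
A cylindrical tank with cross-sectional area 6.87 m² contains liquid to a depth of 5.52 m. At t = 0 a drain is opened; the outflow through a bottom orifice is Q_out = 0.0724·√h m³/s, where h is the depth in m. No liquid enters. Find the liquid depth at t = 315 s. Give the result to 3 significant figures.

A dh/dt = −Q_out = −0.0724 √h.
∫ h^(−1/2) dh = −(0.0724/A) ∫ dt, giving 2√h = 2√h₀ − (0.0724/A) t.
√h = √5.52 − 0.0724·315/(2·6.87) = 2.3495 − 1.6598 = 0.68964.
h = 0.68964² = 0.47561 m.

0.476 m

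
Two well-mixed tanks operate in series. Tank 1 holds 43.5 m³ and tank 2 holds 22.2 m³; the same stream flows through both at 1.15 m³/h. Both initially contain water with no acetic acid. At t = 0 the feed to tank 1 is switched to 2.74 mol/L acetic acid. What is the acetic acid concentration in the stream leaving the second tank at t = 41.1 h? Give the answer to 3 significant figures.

1.19 mol/L

Species balance on tank i: dCᵢ/dt = (Cᵢ₋₁ − Cᵢ)/τᵢ with τᵢ = Vᵢ/Q.
τ₁ = 43.5/1.15 = 37.826 h; τ₂ = 22.2/1.15 = 19.304 h.
Solving the cascade with C₁(0)=C₂(0)=0 gives C₂(t) = C_in[1 − (τ₁ e^(−t/τ₁) − τ₂ e^(−t/τ₂))/(τ₁ − τ₂)].
At t = 41.1: e^(−t/τ₁) = 0.33738, e^(−t/τ₂) = 0.11895.
C₂ = 2.74·[1 − (37.826·0.33738 − 19.304·0.11895)/(18.522)] = 2.74·0.43496 = 1.1918 mol/L.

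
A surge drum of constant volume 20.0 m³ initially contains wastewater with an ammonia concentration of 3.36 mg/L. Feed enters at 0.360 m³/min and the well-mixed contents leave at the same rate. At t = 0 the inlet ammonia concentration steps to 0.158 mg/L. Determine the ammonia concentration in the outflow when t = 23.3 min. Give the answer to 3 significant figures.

2.26 mg/L

Transient balance on the dissolved component: V dC/dt = Q(C_in − C).
Time constant τ = V/Q = 20.0/0.360 = 55.556 min.
C approaches C_in exponentially: C(t) = C_in + (C₀ − C_in) e^(−t/τ).
C(23.3) = 0.158 + (3.36 − 0.158)·e^(−23.3/55.556) = 0.158 + (3.2020)·0.65744 = 2.2631 mg/L.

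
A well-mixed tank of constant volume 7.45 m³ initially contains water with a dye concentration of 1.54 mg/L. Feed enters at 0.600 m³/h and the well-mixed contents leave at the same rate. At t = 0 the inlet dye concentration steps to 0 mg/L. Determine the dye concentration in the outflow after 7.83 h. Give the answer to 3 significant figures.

0.820 mg/L

Transient balance on the dissolved component: V dC/dt = Q(C_in − C).
Rewrite as dC/dt + C/τ = C_in/τ, τ = V/Q = 12.417 h.
C approaches C_in exponentially: C(t) = C_in + (C₀ − C_in) e^(−t/τ).
C(7.83) = 0 + (1.54 − 0)·e^(−7.83/12.417) = 0 + (1.5400)·0.53227 = 0.81970 mg/L.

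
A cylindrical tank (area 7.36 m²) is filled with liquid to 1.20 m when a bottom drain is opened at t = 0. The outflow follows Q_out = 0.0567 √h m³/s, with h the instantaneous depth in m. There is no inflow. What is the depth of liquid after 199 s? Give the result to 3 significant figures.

0.108 m

With no inflow, A dh/dt = −0.0567 √h.
∫ h^(−1/2) dh = −(0.0567/A) ∫ dt, giving 2√h = 2√h₀ − (0.0567/A) t.
√h = √1.20 − 0.0567·199/(2·7.36) = 1.0954 − 0.76653 = 0.32892.
h = 0.32892² = 0.10819 m.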